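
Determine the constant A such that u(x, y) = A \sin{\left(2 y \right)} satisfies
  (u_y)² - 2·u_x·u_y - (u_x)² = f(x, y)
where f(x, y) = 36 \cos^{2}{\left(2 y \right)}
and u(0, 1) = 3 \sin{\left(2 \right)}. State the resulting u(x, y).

Substitute the ansatz u = A \sin{\left(2 y \right)} into the left-hand side.
Derivatives of the ansatz:
  u_y = 2 A \cos{\left(2 y \right)}
  u_x = 0
Term by term:
  (u_y)² = 4 A^{2} \cos^{2}{\left(2 y \right)}
  -2·u_x·u_y = 0
  -(u_x)² = 0
So the left-hand side equals
  4 A^{2} \cos^{2}{\left(2 y \right)}
This must equal f(x, y) = 36 \cos^{2}{\left(2 y \right)} identically.
Matching coefficients of the independent functions:
  [\cos^{2}{\left(2 y \right)}]:  4 A^{2} = 36
These equations allow (A) = (-3) or (3).
Impose the point condition(s):
  u(0, 1) = 3 \sin{\left(2 \right)}  ⟹  A \sin{\left(2 \right)} = 3 \sin{\left(2 \right)}
Only A = 3 satisfies everything.
Hence u(x, y) = 3 \sin{\left(2 y \right)}.

Answer: u(x, y) = 3 \sin{\left(2 y \right)}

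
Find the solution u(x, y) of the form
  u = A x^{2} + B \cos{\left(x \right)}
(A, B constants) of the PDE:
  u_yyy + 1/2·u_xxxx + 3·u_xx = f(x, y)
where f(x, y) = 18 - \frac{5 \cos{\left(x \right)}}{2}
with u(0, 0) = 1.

Substitute the ansatz u = A x^{2} + B \cos{\left(x \right)} into the left-hand side.
Derivatives of the ansatz:
  u_yyy = 0
  u_xxxx = B \cos{\left(x \right)}
  u_xx = 2 A - B \cos{\left(x \right)}
Term by term:
  u_yyy = 0
  1/2·u_xxxx = \frac{B \cos{\left(x \right)}}{2}
  3·u_xx = 6 A - 3 B \cos{\left(x \right)}
So the left-hand side equals
  6 A - \frac{5 B \cos{\left(x \right)}}{2}
This must equal f(x, y) = 18 - \frac{5 \cos{\left(x \right)}}{2} identically.
Matching coefficients of the independent functions:
  [constant term]:  6 A = 18
  [\cos{\left(x \right)}]:  - \frac{5 B}{2} = - \frac{5}{2}
Solving: A = 3, B = 1.
Check against the point condition:
  u(0, 0) = 1  ⟹  B = 1  ✓
Hence u(x, y) = 3 x^{2} + \cos{\left(x \right)}.

Answer: u(x, y) = 3 x^{2} + \cos{\left(x \right)}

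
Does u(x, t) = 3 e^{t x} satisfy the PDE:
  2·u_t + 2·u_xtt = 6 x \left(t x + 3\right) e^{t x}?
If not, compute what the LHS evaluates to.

Evaluate each term of the left-hand side for u = 3 e^{t x}.
Derivatives:
  u_t = 3 x e^{t x}
  u_xtt = 3 t x^{2} e^{t x} + 6 x e^{t x}
Terms:
  2·u_t = 6 x e^{t x}
  2·u_xtt = 6 x \left(t x + 2\right) e^{t x}
Sum: LHS = 6 x \left(t x + 3\right) e^{t x}
This is exactly the given right-hand side, so u is a solution.

Answer: Yes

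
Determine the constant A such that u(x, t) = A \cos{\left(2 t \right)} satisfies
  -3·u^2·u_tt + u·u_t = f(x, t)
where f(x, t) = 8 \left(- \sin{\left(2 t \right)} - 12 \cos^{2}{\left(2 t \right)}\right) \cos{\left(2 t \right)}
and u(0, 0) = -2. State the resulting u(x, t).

Substitute the ansatz u = A \cos{\left(2 t \right)} into the left-hand side.
Derivatives of the ansatz:
  u_tt = - 4 A \cos{\left(2 t \right)}
  u_t = - 2 A \sin{\left(2 t \right)}
Term by term:
  -3·u^2·u_tt = 12 A^{3} \cos^{3}{\left(2 t \right)}
  u·u_t = - 2 A^{2} \sin{\left(2 t \right)} \cos{\left(2 t \right)}
So the left-hand side equals
  12 A^{3} \cos^{3}{\left(2 t \right)} - 2 A^{2} \sin{\left(2 t \right)} \cos{\left(2 t \right)}
This must equal f(x, t) identically; expanded, f = - 8 \sin{\left(2 t \right)} \cos{\left(2 t \right)} - 96 \cos^{3}{\left(2 t \right)}.
Matching coefficients of the independent functions:
  [\sin{\left(2 t \right)} \cos{\left(2 t \right)}]:  - 2 A^{2} = -8
  [\cos^{3}{\left(2 t \right)}]:  12 A^{3} = -96
Solving: A = -2.
Check against the point condition:
  u(0, 0) = -2  ⟹  A = -2  ✓
Hence u(x, t) = - 2 \cos{\left(2 t \right)}.

Answer: u(x, t) = - 2 \cos{\left(2 t \right)}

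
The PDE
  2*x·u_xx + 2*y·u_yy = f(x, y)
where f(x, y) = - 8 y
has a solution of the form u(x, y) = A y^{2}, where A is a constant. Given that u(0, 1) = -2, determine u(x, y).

Substitute the ansatz u = A y^{2} into the left-hand side.
Derivatives of the ansatz:
  u_xx = 0
  u_yy = 2 A
Term by term:
  2*x·u_xx = 0
  2*y·u_yy = 4 A y
So the left-hand side equals
  4 A y
This must equal f(x, y) = - 8 y identically.
Matching coefficients of the independent functions:
  [y]:  4 A = -8
Solving: A = -2.
Check against the point condition:
  u(0, 1) = -2  ⟹  A = -2  ✓
Hence u(x, y) = - 2 y^{2}.

Answer: u(x, y) = - 2 y^{2}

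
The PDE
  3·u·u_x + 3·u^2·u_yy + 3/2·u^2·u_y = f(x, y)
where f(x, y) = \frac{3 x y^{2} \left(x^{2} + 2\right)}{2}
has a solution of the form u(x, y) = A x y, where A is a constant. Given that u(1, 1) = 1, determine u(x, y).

Answer: u(x, y) = x y

Derivation:
Substitute the ansatz u = A x y into the left-hand side.
Derivatives of the ansatz:
  u_x = A y
  u_yy = 0
  u_y = A x
Term by term:
  3·u·u_x = 3 A^{2} x y^{2}
  3·u^2·u_yy = 0
  3/2·u^2·u_y = \frac{3 A^{3} x^{3} y^{2}}{2}
So the left-hand side equals
  \frac{3 A^{3} x^{3} y^{2}}{2} + 3 A^{2} x y^{2}
This must equal f(x, y) identically; expanded, f = \frac{3 x^{3} y^{2}}{2} + 3 x y^{2}.
Matching coefficients of the independent functions:
  [x y^{2}]:  3 A^{2} = 3
  [x^{3} y^{2}]:  \frac{3 A^{3}}{2} = \frac{3}{2}
Solving: A = 1.
Check against the point condition:
  u(1, 1) = 1  ⟹  A = 1  ✓
Hence u(x, y) = x y.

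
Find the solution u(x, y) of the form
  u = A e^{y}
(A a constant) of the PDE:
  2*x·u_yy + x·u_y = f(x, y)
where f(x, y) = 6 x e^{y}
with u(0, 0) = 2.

Substitute the ansatz u = A e^{y} into the left-hand side.
Derivatives of the ansatz:
  u_yy = A e^{y}
  u_y = A e^{y}
Term by term:
  2*x·u_yy = 2 A x e^{y}
  x·u_y = A x e^{y}
So the left-hand side equals
  3 A x e^{y}
This must equal f(x, y) = 6 x e^{y} identically.
Matching coefficients of the independent functions:
  [x e^{y}]:  3 A = 6
Solving: A = 2.
Check against the point condition:
  u(0, 0) = 2  ⟹  A = 2  ✓
Hence u(x, y) = 2 e^{y}.

Answer: u(x, y) = 2 e^{y}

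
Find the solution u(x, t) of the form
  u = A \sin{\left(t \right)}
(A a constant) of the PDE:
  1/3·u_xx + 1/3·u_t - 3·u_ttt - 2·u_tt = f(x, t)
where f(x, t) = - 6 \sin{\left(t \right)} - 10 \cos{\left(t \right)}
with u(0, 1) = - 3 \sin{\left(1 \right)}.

Answer: u(x, t) = - 3 \sin{\left(t \right)}

Derivation:
Substitute the ansatz u = A \sin{\left(t \right)} into the left-hand side.
Derivatives of the ansatz:
  u_xx = 0
  u_t = A \cos{\left(t \right)}
  u_ttt = - A \cos{\left(t \right)}
  u_tt = - A \sin{\left(t \right)}
Term by term:
  1/3·u_xx = 0
  1/3·u_t = \frac{A \cos{\left(t \right)}}{3}
  -3·u_ttt = 3 A \cos{\left(t \right)}
  -2·u_tt = 2 A \sin{\left(t \right)}
So the left-hand side equals
  2 A \sin{\left(t \right)} + \frac{10 A \cos{\left(t \right)}}{3}
This must equal f(x, t) = - 6 \sin{\left(t \right)} - 10 \cos{\left(t \right)} identically.
Matching coefficients of the independent functions:
  [\sin{\left(t \right)}]:  2 A = -6
  [\cos{\left(t \right)}]:  \frac{10 A}{3} = -10
Solving: A = -3.
Check against the point condition:
  u(0, 1) = - 3 \sin{\left(1 \right)}  ⟹  A \sin{\left(1 \right)} = - 3 \sin{\left(1 \right)}  ✓
Hence u(x, t) = - 3 \sin{\left(t \right)}.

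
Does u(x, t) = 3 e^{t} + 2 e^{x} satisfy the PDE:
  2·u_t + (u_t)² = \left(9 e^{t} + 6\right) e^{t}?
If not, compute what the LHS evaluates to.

Answer: Yes

Derivation:
Evaluate each term of the left-hand side for u = 3 e^{t} + 2 e^{x}.
Derivatives:
  u_t = 3 e^{t}
Terms:
  2·u_t = 6 e^{t}
  (u_t)² = 9 e^{2 t}
Sum: LHS = \left(9 e^{t} + 6\right) e^{t}
This is exactly the given right-hand side, so u is a solution.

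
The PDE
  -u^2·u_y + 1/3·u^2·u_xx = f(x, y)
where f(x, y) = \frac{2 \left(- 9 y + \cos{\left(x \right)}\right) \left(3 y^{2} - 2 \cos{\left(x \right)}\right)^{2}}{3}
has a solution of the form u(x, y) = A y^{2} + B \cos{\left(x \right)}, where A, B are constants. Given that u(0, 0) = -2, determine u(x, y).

Substitute the ansatz u = A y^{2} + B \cos{\left(x \right)} into the left-hand side.
Derivatives of the ansatz:
  u_y = 2 A y
  u_xx = - B \cos{\left(x \right)}
Term by term:
  -u^2·u_y = - 2 A^{3} y^{5} - 4 A^{2} B y^{3} \cos{\left(x \right)} - 2 A B^{2} y \cos^{2}{\left(x \right)}
  1/3·u^2·u_xx = - \frac{A^{2} B y^{4} \cos{\left(x \right)}}{3} - \frac{2 A B^{2} y^{2} \cos^{2}{\left(x \right)}}{3} - \frac{B^{3} \cos^{3}{\left(x \right)}}{3}
So the left-hand side equals
  - 2 A^{3} y^{5} - \frac{A^{2} B y^{4} \cos{\left(x \right)}}{3} - 4 A^{2} B y^{3} \cos{\left(x \right)} - \frac{2 A B^{2} y^{2} \cos^{2}{\left(x \right)}}{3} - 2 A B^{2} y \cos^{2}{\left(x \right)} - \frac{B^{3} \cos^{3}{\left(x \right)}}{3}
This must equal f(x, y) identically; expanded, f = - 54 y^{5} + 6 y^{4} \cos{\left(x \right)} + 72 y^{3} \cos{\left(x \right)} - 8 y^{2} \cos^{2}{\left(x \right)} - 24 y \cos^{2}{\left(x \right)} + \frac{8 \cos^{3}{\left(x \right)}}{3}.
Matching coefficients of the independent functions:
  [y^{5}]:  - 2 A^{3} = -54
  [y \cos^{2}{\left(x \right)}]:  - 2 A B^{2} = -24
  [y^{2} \cos^{2}{\left(x \right)}]:  - \frac{2 A B^{2}}{3} = -8
  [y^{3} \cos{\left(x \right)}]:  - 4 A^{2} B = 72
  [y^{4} \cos{\left(x \right)}]:  - \frac{A^{2} B}{3} = 6
  [\cos^{3}{\left(x \right)}]:  - \frac{B^{3}}{3} = \frac{8}{3}
Solving: A = 3, B = -2.
Check against the point condition:
  u(0, 0) = -2  ⟹  B = -2  ✓
Hence u(x, y) = 3 y^{2} - 2 \cos{\left(x \right)}.

Answer: u(x, y) = 3 y^{2} - 2 \cos{\left(x \right)}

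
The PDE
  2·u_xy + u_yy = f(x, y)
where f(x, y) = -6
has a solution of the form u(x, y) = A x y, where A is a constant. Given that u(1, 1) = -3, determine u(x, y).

Substitute the ansatz u = A x y into the left-hand side.
Derivatives of the ansatz:
  u_xy = A
  u_yy = 0
Term by term:
  2·u_xy = 2 A
  u_yy = 0
So the left-hand side equals
  2 A
This must equal f(x, y) = -6 identically.
Matching coefficients of the independent functions:
  [constant term]:  2 A = -6
Solving: A = -3.
Check against the point condition:
  u(1, 1) = -3  ⟹  A = -3  ✓
Hence u(x, y) = - 3 x y.

Answer: u(x, y) = - 3 x y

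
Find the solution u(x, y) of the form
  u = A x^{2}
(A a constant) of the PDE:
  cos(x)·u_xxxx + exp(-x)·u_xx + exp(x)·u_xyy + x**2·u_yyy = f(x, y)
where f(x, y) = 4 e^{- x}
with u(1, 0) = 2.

Substitute the ansatz u = A x^{2} into the left-hand side.
Derivatives of the ansatz:
  u_xxxx = 0
  u_xx = 2 A
  u_xyy = 0
  u_yyy = 0
Term by term:
  cos(x)·u_xxxx = 0
  exp(-x)·u_xx = 2 A e^{- x}
  exp(x)·u_xyy = 0
  x**2·u_yyy = 0
So the left-hand side equals
  2 A e^{- x}
This must equal f(x, y) = 4 e^{- x} identically.
Matching coefficients of the independent functions:
  [e^{- x}]:  2 A = 4
Solving: A = 2.
Check against the point condition:
  u(1, 0) = 2  ⟹  A = 2  ✓
Hence u(x, y) = 2 x^{2}.

Answer: u(x, y) = 2 x^{2}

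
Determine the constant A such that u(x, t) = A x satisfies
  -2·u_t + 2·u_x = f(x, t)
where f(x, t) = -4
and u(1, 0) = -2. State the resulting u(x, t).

Answer: u(x, t) = - 2 x

Derivation:
Substitute the ansatz u = A x into the left-hand side.
Derivatives of the ansatz:
  u_t = 0
  u_x = A
Term by term:
  -2·u_t = 0
  2·u_x = 2 A
So the left-hand side equals
  2 A
This must equal f(x, t) = -4 identically.
Matching coefficients of the independent functions:
  [constant term]:  2 A = -4
Solving: A = -2.
Check against the point condition:
  u(1, 0) = -2  ⟹  A = -2  ✓
Hence u(x, t) = - 2 x.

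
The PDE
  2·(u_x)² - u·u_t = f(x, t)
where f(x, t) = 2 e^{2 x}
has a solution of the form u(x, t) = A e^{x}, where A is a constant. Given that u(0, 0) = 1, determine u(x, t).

Answer: u(x, t) = e^{x}

Derivation:
Substitute the ansatz u = A e^{x} into the left-hand side.
Derivatives of the ansatz:
  u_x = A e^{x}
  u_t = 0
Term by term:
  2·(u_x)² = 2 A^{2} e^{2 x}
  -u·u_t = 0
So the left-hand side equals
  2 A^{2} e^{2 x}
This must equal f(x, t) = 2 e^{2 x} identically.
Matching coefficients of the independent functions:
  [e^{2 x}]:  2 A^{2} = 2
These equations allow (A) = (-1) or (1).
Impose the point condition(s):
  u(0, 0) = 1  ⟹  A = 1
Only A = 1 satisfies everything.
Hence u(x, t) = e^{x}.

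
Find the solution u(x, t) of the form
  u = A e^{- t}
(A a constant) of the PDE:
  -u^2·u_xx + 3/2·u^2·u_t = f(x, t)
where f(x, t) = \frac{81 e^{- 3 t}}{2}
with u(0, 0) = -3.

Substitute the ansatz u = A e^{- t} into the left-hand side.
Derivatives of the ansatz:
  u_xx = 0
  u_t = - A e^{- t}
Term by term:
  -u^2·u_xx = 0
  3/2·u^2·u_t = - \frac{3 A^{3} e^{- 3 t}}{2}
So the left-hand side equals
  - \frac{3 A^{3} e^{- 3 t}}{2}
This must equal f(x, t) = \frac{81 e^{- 3 t}}{2} identically.
Matching coefficients of the independent functions:
  [e^{- 3 t}]:  - \frac{3 A^{3}}{2} = \frac{81}{2}
Solving: A = -3.
Check against the point condition:
  u(0, 0) = -3  ⟹  A = -3  ✓
Hence u(x, t) = - 3 e^{- t}.

Answer: u(x, t) = - 3 e^{- t}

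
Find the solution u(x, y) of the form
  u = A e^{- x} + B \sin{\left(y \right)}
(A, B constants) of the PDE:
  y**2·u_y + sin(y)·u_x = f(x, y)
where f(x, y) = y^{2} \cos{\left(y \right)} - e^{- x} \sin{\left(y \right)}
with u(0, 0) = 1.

Answer: u(x, y) = \sin{\left(y \right)} + e^{- x}

Derivation:
Substitute the ansatz u = A e^{- x} + B \sin{\left(y \right)} into the left-hand side.
Derivatives of the ansatz:
  u_y = B \cos{\left(y \right)}
  u_x = - A e^{- x}
Term by term:
  y**2·u_y = B y^{2} \cos{\left(y \right)}
  sin(y)·u_x = - A e^{- x} \sin{\left(y \right)}
So the left-hand side equals
  - A e^{- x} \sin{\left(y \right)} + B y^{2} \cos{\left(y \right)}
This must equal f(x, y) = y^{2} \cos{\left(y \right)} - e^{- x} \sin{\left(y \right)} identically.
Matching coefficients of the independent functions:
  [y^{2} \cos{\left(y \right)}]:  B = 1
  [e^{- x} \sin{\left(y \right)}]:  - A = -1
Solving: A = 1, B = 1.
Check against the point condition:
  u(0, 0) = 1  ⟹  A = 1  ✓
Hence u(x, y) = \sin{\left(y \right)} + e^{- x}.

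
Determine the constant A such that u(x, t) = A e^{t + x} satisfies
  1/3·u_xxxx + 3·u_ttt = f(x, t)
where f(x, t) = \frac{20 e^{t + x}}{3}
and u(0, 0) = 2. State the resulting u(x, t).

Substitute the ansatz u = A e^{t + x} into the left-hand side.
Derivatives of the ansatz:
  u_xxxx = A e^{t} e^{x}
  u_ttt = A e^{t} e^{x}
Term by term:
  1/3·u_xxxx = \frac{A e^{t} e^{x}}{3}
  3·u_ttt = 3 A e^{t} e^{x}
So the left-hand side equals
  \frac{10 A e^{t} e^{x}}{3}
This must equal f(x, t) identically; expanded, f = \frac{20 e^{t} e^{x}}{3}.
Matching coefficients of the independent functions:
  [e^{t} e^{x}]:  \frac{10 A}{3} = \frac{20}{3}
Solving: A = 2.
Check against the point condition:
  u(0, 0) = 2  ⟹  A = 2  ✓
Hence u(x, t) = 2 e^{t + x}.

Answer: u(x, t) = 2 e^{t + x}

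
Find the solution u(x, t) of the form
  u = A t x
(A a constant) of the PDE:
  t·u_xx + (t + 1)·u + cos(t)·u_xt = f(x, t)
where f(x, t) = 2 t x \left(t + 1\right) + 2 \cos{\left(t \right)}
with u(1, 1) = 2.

Substitute the ansatz u = A t x into the left-hand side.
Derivatives of the ansatz:
  u_xx = 0
  u_xt = A
Term by term:
  t·u_xx = 0
  (t + 1)·u = A t^{2} x + A t x
  cos(t)·u_xt = A \cos{\left(t \right)}
So the left-hand side equals
  A t^{2} x + A t x + A \cos{\left(t \right)}
This must equal f(x, t) identically; expanded, f = 2 t^{2} x + 2 t x + 2 \cos{\left(t \right)}.
Matching coefficients of the independent functions:
  [t x, t^{2} x, \cos{\left(t \right)}]:  A = 2
Solving: A = 2.
Check against the point condition:
  u(1, 1) = 2  ⟹  A = 2  ✓
Hence u(x, t) = 2 t x.

Answer: u(x, t) = 2 t x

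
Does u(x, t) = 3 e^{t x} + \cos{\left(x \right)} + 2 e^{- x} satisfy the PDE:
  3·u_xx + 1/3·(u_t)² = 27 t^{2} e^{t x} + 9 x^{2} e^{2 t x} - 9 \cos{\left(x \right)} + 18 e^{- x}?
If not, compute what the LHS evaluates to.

Evaluate each term of the left-hand side for u = 3 e^{t x} + \cos{\left(x \right)} + 2 e^{- x}.
Derivatives:
  u_xx = 3 t^{2} e^{t x} - \cos{\left(x \right)} + 2 e^{- x}
  u_t = 3 x e^{t x}
Terms:
  3·u_xx = 9 t^{2} e^{t x} - 3 \cos{\left(x \right)} + 6 e^{- x}
  1/3·(u_t)² = 3 x^{2} e^{2 t x}
Sum: LHS = 9 t^{2} e^{t x} + 3 x^{2} e^{2 t x} - 3 \cos{\left(x \right)} + 6 e^{- x}
Given right-hand side: 27 t^{2} e^{t x} + 9 x^{2} e^{2 t x} - 9 \cos{\left(x \right)} + 18 e^{- x}. Difference LHS − RHS = - 18 t^{2} e^{t x} - 6 x^{2} e^{2 t x} + 6 \cos{\left(x \right)} - 12 e^{- x} ≠ 0, so u is not a solution.

Answer: No, the LHS evaluates to 9 t^{2} e^{t x} + 3 x^{2} e^{2 t x} - 3 \cos{\left(x \right)} + 6 e^{- x}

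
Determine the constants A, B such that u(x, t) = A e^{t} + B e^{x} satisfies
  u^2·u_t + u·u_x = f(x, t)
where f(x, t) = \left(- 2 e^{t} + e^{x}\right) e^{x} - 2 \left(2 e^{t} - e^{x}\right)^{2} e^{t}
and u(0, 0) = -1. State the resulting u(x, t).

Answer: u(x, t) = - 2 e^{t} + e^{x}

Derivation:
Substitute the ansatz u = A e^{t} + B e^{x} into the left-hand side.
Derivatives of the ansatz:
  u_t = A e^{t}
  u_x = B e^{x}
Term by term:
  u^2·u_t = A^{3} e^{3 t} + 2 A^{2} B e^{2 t} e^{x} + A B^{2} e^{t} e^{2 x}
  u·u_x = A B e^{t} e^{x} + B^{2} e^{2 x}
So the left-hand side equals
  A^{3} e^{3 t} + 2 A^{2} B e^{2 t} e^{x} + A B^{2} e^{t} e^{2 x} + A B e^{t} e^{x} + B^{2} e^{2 x}
This must equal f(x, t) identically; expanded, f = - 8 e^{3 t} + 8 e^{2 t} e^{x} - 2 e^{t} e^{2 x} - 2 e^{t} e^{x} + e^{2 x}.
Matching coefficients of the independent functions:
  [e^{t} e^{x}]:  A B = -2
  [e^{t} e^{2 x}]:  A B^{2} = -2
  [e^{2 t} e^{x}]:  2 A^{2} B = 8
  [e^{3 t}]:  A^{3} = -8
  [e^{2 x}]:  B^{2} = 1
Solving: A = -2, B = 1.
Check against the point condition:
  u(0, 0) = -1  ⟹  A + B = -1  ✓
Hence u(x, t) = - 2 e^{t} + e^{x}.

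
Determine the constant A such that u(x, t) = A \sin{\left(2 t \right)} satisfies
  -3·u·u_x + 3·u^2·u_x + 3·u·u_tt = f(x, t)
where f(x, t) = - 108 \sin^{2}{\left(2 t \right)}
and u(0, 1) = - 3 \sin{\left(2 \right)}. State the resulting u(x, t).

Answer: u(x, t) = - 3 \sin{\left(2 t \right)}

Derivation:
Substitute the ansatz u = A \sin{\left(2 t \right)} into the left-hand side.
Derivatives of the ansatz:
  u_x = 0
  u_tt = - 4 A \sin{\left(2 t \right)}
Term by term:
  -3·u·u_x = 0
  3·u^2·u_x = 0
  3·u·u_tt = - 12 A^{2} \sin^{2}{\left(2 t \right)}
So the left-hand side equals
  - 12 A^{2} \sin^{2}{\left(2 t \right)}
This must equal f(x, t) = - 108 \sin^{2}{\left(2 t \right)} identically.
Matching coefficients of the independent functions:
  [\sin^{2}{\left(2 t \right)}]:  - 12 A^{2} = -108
These equations allow (A) = (-3) or (3).
Impose the point condition(s):
  u(0, 1) = - 3 \sin{\left(2 \right)}  ⟹  A \sin{\left(2 \right)} = - 3 \sin{\left(2 \right)}
Only A = -3 satisfies everything.
Hence u(x, t) = - 3 \sin{\left(2 t \right)}.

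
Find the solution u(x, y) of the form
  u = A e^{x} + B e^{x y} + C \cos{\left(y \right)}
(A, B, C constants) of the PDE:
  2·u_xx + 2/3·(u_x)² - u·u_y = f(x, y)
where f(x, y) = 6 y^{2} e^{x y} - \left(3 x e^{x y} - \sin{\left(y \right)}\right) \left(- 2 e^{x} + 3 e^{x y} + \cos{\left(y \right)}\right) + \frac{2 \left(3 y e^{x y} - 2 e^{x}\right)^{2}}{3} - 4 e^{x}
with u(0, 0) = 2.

Substitute the ansatz u = A e^{x} + B e^{x y} + C \cos{\left(y \right)} into the left-hand side.
Derivatives of the ansatz:
  u_xx = A e^{x} + B y^{2} e^{x y}
  u_x = A e^{x} + B y e^{x y}
  u_y = B x e^{x y} - C \sin{\left(y \right)}
Term by term:
  2·u_xx = 2 A e^{x} + 2 B y^{2} e^{x y}
  2/3·(u_x)² = \frac{2 A^{2} e^{2 x}}{3} + \frac{4 A B y e^{x} e^{x y}}{3} + \frac{2 B^{2} y^{2} e^{2 x y}}{3}
  -u·u_y = - A B x e^{x} e^{x y} + A C e^{x} \sin{\left(y \right)} - B^{2} x e^{2 x y} - B C x e^{x y} \cos{\left(y \right)} + B C e^{x y} \sin{\left(y \right)} + C^{2} \sin{\left(y \right)} \cos{\left(y \right)}
So the left-hand side equals
  \frac{2 A^{2} e^{2 x}}{3} - A B x e^{x} e^{x y} + \frac{4 A B y e^{x} e^{x y}}{3} + A C e^{x} \sin{\left(y \right)} + 2 A e^{x} - B^{2} x e^{2 x y} + \frac{2 B^{2} y^{2} e^{2 x y}}{3} - B C x e^{x y} \cos{\left(y \right)} + B C e^{x y} \sin{\left(y \right)} + 2 B y^{2} e^{x y} + C^{2} \sin{\left(y \right)} \cos{\left(y \right)}
This must equal f(x, y) identically; expanded, f = 6 x e^{x} e^{x y} - 9 x e^{2 x y} - 3 x e^{x y} \cos{\left(y \right)} + 6 y^{2} e^{2 x y} + 6 y^{2} e^{x y} - 8 y e^{x} e^{x y} + \frac{8 e^{2 x}}{3} - 2 e^{x} \sin{\left(y \right)} - 4 e^{x} + 3 e^{x y} \sin{\left(y \right)} + \sin{\left(y \right)} \cos{\left(y \right)}.
Matching coefficients of the independent functions:
  [x e^{2 x y}]:  - B^{2} = -9
  [y^{2} e^{x y}]:  2 B = 6
  [y^{2} e^{2 x y}]:  \frac{2 B^{2}}{3} = 6
  [e^{x} \sin{\left(y \right)}]:  A C = -2
  [e^{x y} \sin{\left(y \right)}]:  B C = 3
  [\sin{\left(y \right)} \cos{\left(y \right)}]:  C^{2} = 1
  [x e^{x} e^{x y}]:  - A B = 6
  [x e^{x y} \cos{\left(y \right)}]:  - B C = -3
  [y e^{x} e^{x y}]:  \frac{4 A B}{3} = -8
  [e^{x}]:  2 A = -4
  [e^{2 x}]:  \frac{2 A^{2}}{3} = \frac{8}{3}
Solving: A = -2, B = 3, C = 1.
Check against the point condition:
  u(0, 0) = 2  ⟹  A + B + C = 2  ✓
Hence u(x, y) = - 2 e^{x} + 3 e^{x y} + \cos{\left(y \right)}.

Answer: u(x, y) = - 2 e^{x} + 3 e^{x y} + \cos{\left(y \right)}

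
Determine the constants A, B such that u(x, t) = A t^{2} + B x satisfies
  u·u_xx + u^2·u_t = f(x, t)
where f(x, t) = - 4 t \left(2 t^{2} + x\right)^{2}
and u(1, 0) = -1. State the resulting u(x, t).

Answer: u(x, t) = - 2 t^{2} - x

Derivation:
Substitute the ansatz u = A t^{2} + B x into the left-hand side.
Derivatives of the ansatz:
  u_xx = 0
  u_t = 2 A t
Term by term:
  u·u_xx = 0
  u^2·u_t = 2 A^{3} t^{5} + 4 A^{2} B t^{3} x + 2 A B^{2} t x^{2}
So the left-hand side equals
  2 A^{3} t^{5} + 4 A^{2} B t^{3} x + 2 A B^{2} t x^{2}
This must equal f(x, t) identically; expanded, f = - 16 t^{5} - 16 t^{3} x - 4 t x^{2}.
Matching coefficients of the independent functions:
  [t^{5}]:  2 A^{3} = -16
  [t x^{2}]:  2 A B^{2} = -4
  [t^{3} x]:  4 A^{2} B = -16
Solving: A = -2, B = -1.
Check against the point condition:
  u(1, 0) = -1  ⟹  B = -1  ✓
Hence u(x, t) = - 2 t^{2} - x.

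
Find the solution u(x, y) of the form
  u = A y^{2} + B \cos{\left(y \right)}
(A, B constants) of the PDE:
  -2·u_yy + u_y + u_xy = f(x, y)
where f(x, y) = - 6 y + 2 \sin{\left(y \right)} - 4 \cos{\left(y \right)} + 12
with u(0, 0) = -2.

Answer: u(x, y) = - 3 y^{2} - 2 \cos{\left(y \right)}

Derivation:
Substitute the ansatz u = A y^{2} + B \cos{\left(y \right)} into the left-hand side.
Derivatives of the ansatz:
  u_yy = 2 A - B \cos{\left(y \right)}
  u_y = 2 A y - B \sin{\left(y \right)}
  u_xy = 0
Term by term:
  -2·u_yy = - 4 A + 2 B \cos{\left(y \right)}
  u_y = 2 A y - B \sin{\left(y \right)}
  u_xy = 0
So the left-hand side equals
  2 A y - 4 A - B \sin{\left(y \right)} + 2 B \cos{\left(y \right)}
This must equal f(x, y) = - 6 y + 2 \sin{\left(y \right)} - 4 \cos{\left(y \right)} + 12 identically.
Matching coefficients of the independent functions:
  [constant term]:  - 4 A = 12
  [y]:  2 A = -6
  [\sin{\left(y \right)}]:  - B = 2
  [\cos{\left(y \right)}]:  2 B = -4
Solving: A = -3, B = -2.
Check against the point condition:
  u(0, 0) = -2  ⟹  B = -2  ✓
Hence u(x, y) = - 3 y^{2} - 2 \cos{\left(y \right)}.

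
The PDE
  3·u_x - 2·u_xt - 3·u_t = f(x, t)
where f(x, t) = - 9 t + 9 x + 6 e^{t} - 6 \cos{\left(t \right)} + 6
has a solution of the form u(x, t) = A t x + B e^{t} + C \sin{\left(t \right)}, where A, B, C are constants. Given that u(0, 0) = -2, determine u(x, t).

Answer: u(x, t) = - 3 t x - 2 e^{t} + 2 \sin{\left(t \right)}

Derivation:
Substitute the ansatz u = A t x + B e^{t} + C \sin{\left(t \right)} into the left-hand side.
Derivatives of the ansatz:
  u_x = A t
  u_xt = A
  u_t = A x + B e^{t} + C \cos{\left(t \right)}
Term by term:
  3·u_x = 3 A t
  -2·u_xt = - 2 A
  -3·u_t = - 3 A x - 3 B e^{t} - 3 C \cos{\left(t \right)}
So the left-hand side equals
  3 A t - 3 A x - 2 A - 3 B e^{t} - 3 C \cos{\left(t \right)}
This must equal f(x, t) = - 9 t + 9 x + 6 e^{t} - 6 \cos{\left(t \right)} + 6 identically.
Matching coefficients of the independent functions:
  [constant term]:  - 2 A = 6
  [t]:  3 A = -9
  [x]:  - 3 A = 9
  [e^{t}]:  - 3 B = 6
  [\cos{\left(t \right)}]:  - 3 C = -6
Solving: A = -3, B = -2, C = 2.
Check against the point condition:
  u(0, 0) = -2  ⟹  B = -2  ✓
Hence u(x, t) = - 3 t x - 2 e^{t} + 2 \sin{\left(t \right)}.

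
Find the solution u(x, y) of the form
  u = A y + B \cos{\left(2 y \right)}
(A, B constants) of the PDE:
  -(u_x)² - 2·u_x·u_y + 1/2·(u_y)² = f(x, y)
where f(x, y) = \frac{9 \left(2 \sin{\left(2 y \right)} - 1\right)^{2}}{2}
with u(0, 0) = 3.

Substitute the ansatz u = A y + B \cos{\left(2 y \right)} into the left-hand side.
Derivatives of the ansatz:
  u_x = 0
  u_y = A - 2 B \sin{\left(2 y \right)}
Term by term:
  -(u_x)² = 0
  -2·u_x·u_y = 0
  1/2·(u_y)² = \frac{A^{2}}{2} - 2 A B \sin{\left(2 y \right)} + 2 B^{2} \sin^{2}{\left(2 y \right)}
So the left-hand side equals
  \frac{A^{2}}{2} - 2 A B \sin{\left(2 y \right)} + 2 B^{2} \sin^{2}{\left(2 y \right)}
This must equal f(x, y) identically; expanded, f = 18 \sin^{2}{\left(2 y \right)} - 18 \sin{\left(2 y \right)} + \frac{9}{2}.
Matching coefficients of the independent functions:
  [constant term]:  \frac{A^{2}}{2} = \frac{9}{2}
  [\sin{\left(2 y \right)}]:  - 2 A B = -18
  [\sin^{2}{\left(2 y \right)}]:  2 B^{2} = 18
These equations allow (A, B) = (-3, -3) or (3, 3).
Impose the point condition(s):
  u(0, 0) = 3  ⟹  B = 3
Only A = 3, B = 3 satisfies everything.
Hence u(x, y) = 3 y + 3 \cos{\left(2 y \right)}.

Answer: u(x, y) = 3 y + 3 \cos{\left(2 y \right)}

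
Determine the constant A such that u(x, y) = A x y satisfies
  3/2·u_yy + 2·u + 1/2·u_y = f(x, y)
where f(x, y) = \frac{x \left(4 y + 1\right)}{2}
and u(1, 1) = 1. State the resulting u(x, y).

Substitute the ansatz u = A x y into the left-hand side.
Derivatives of the ansatz:
  u_yy = 0
  u_y = A x
Term by term:
  3/2·u_yy = 0
  2·u = 2 A x y
  1/2·u_y = \frac{A x}{2}
So the left-hand side equals
  2 A x y + \frac{A x}{2}
This must equal f(x, y) identically; expanded, f = 2 x y + \frac{x}{2}.
Matching coefficients of the independent functions:
  [x]:  \frac{A}{2} = \frac{1}{2}
  [x y]:  2 A = 2
Solving: A = 1.
Check against the point condition:
  u(1, 1) = 1  ⟹  A = 1  ✓
Hence u(x, y) = x y.

Answer: u(x, y) = x y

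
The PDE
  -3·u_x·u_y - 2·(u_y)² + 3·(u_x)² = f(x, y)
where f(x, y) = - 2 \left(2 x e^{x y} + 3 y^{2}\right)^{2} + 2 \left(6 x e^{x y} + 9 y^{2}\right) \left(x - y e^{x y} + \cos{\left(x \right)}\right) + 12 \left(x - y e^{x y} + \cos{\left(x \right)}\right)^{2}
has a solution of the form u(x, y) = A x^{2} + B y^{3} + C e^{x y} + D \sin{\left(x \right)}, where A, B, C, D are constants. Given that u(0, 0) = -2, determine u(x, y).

Substitute the ansatz u = A x^{2} + B y^{3} + C e^{x y} + D \sin{\left(x \right)} into the left-hand side.
Derivatives of the ansatz:
  u_x = 2 A x + C y e^{x y} + D \cos{\left(x \right)}
  u_y = 3 B y^{2} + C x e^{x y}
Term by term:
  -3·u_x·u_y = - 18 A B x y^{2} - 6 A C x^{2} e^{x y} - 9 B C y^{3} e^{x y} - 9 B D y^{2} \cos{\left(x \right)} - 3 C^{2} x y e^{2 x y} - 3 C D x e^{x y} \cos{\left(x \right)}
  -2·(u_y)² = - 18 B^{2} y^{4} - 12 B C x y^{2} e^{x y} - 2 C^{2} x^{2} e^{2 x y}
  3·(u_x)² = 12 A^{2} x^{2} + 12 A C x y e^{x y} + 12 A D x \cos{\left(x \right)} + 3 C^{2} y^{2} e^{2 x y} + 6 C D y e^{x y} \cos{\left(x \right)} + 3 D^{2} \cos^{2}{\left(x \right)}
So the left-hand side equals
  12 A^{2} x^{2} - 18 A B x y^{2} - 6 A C x^{2} e^{x y} + 12 A C x y e^{x y} + 12 A D x \cos{\left(x \right)} - 18 B^{2} y^{4} - 12 B C x y^{2} e^{x y} - 9 B C y^{3} e^{x y} - 9 B D y^{2} \cos{\left(x \right)} - 2 C^{2} x^{2} e^{2 x y} - 3 C^{2} x y e^{2 x y} + 3 C^{2} y^{2} e^{2 x y} - 3 C D x e^{x y} \cos{\left(x \right)} + 6 C D y e^{x y} \cos{\left(x \right)} + 3 D^{2} \cos^{2}{\left(x \right)}
This must equal f(x, y) identically; expanded, f = - 8 x^{2} e^{2 x y} + 12 x^{2} e^{x y} + 12 x^{2} - 24 x y^{2} e^{x y} + 18 x y^{2} - 12 x y e^{2 x y} - 24 x y e^{x y} + 12 x e^{x y} \cos{\left(x \right)} + 24 x \cos{\left(x \right)} - 18 y^{4} - 18 y^{3} e^{x y} + 12 y^{2} e^{2 x y} + 18 y^{2} \cos{\left(x \right)} - 24 y e^{x y} \cos{\left(x \right)} + 12 \cos^{2}{\left(x \right)}.
Matching coefficients of the independent functions:
(each divided by its leading coefficient; functions giving the same equation are listed together)
  [x^{2}]:  A^{2} - 1 = 0
  [y^{4}]:  B^{2} - 1 = 0
  [x y^{2}]:  A B + 1 = 0
  [x \cos{\left(x \right)}]:  A D - 2 = 0
  [x^{2} e^{x y}, x y e^{x y}]:  A C + 2 = 0
  [x^{2} e^{2 x y}, y^{2} e^{2 x y}, x y e^{2 x y}]:  C^{2} - 4 = 0
  [y^{2} \cos{\left(x \right)}]:  B D + 2 = 0
  [y^{3} e^{x y}, x y^{2} e^{x y}]:  B C - 2 = 0
  [x e^{x y} \cos{\left(x \right)}, y e^{x y} \cos{\left(x \right)}]:  C D + 4 = 0
  [\cos^{2}{\left(x \right)}]:  D^{2} - 4 = 0
These equations allow (A, B, C, D) = (-1, 1, 2, -2) or (1, -1, -2, 2).
Impose the point condition(s):
  u(0, 0) = -2  ⟹  C = -2
Only A = 1, B = -1, C = -2, D = 2 satisfies everything.
Hence u(x, y) = x^{2} - y^{3} - 2 e^{x y} + 2 \sin{\left(x \right)}.

Answer: u(x, y) = x^{2} - y^{3} - 2 e^{x y} + 2 \sin{\left(x \right)}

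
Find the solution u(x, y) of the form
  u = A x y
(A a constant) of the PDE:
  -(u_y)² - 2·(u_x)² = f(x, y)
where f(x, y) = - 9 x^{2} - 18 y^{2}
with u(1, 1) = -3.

Substitute the ansatz u = A x y into the left-hand side.
Derivatives of the ansatz:
  u_y = A x
  u_x = A y
Term by term:
  -(u_y)² = - A^{2} x^{2}
  -2·(u_x)² = - 2 A^{2} y^{2}
So the left-hand side equals
  - A^{2} x^{2} - 2 A^{2} y^{2}
This must equal f(x, y) = - 9 x^{2} - 18 y^{2} identically.
Matching coefficients of the independent functions:
  [x^{2}]:  - A^{2} = -9
  [y^{2}]:  - 2 A^{2} = -18
These equations allow (A) = (-3) or (3).
Impose the point condition(s):
  u(1, 1) = -3  ⟹  A = -3
Only A = -3 satisfies everything.
Hence u(x, y) = - 3 x y.

Answer: u(x, y) = - 3 x y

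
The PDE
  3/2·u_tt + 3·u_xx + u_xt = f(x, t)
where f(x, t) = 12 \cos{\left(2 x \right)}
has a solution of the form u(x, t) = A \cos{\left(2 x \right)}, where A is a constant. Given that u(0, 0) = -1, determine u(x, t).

Substitute the ansatz u = A \cos{\left(2 x \right)} into the left-hand side.
Derivatives of the ansatz:
  u_tt = 0
  u_xx = - 4 A \cos{\left(2 x \right)}
  u_xt = 0
Term by term:
  3/2·u_tt = 0
  3·u_xx = - 12 A \cos{\left(2 x \right)}
  u_xt = 0
So the left-hand side equals
  - 12 A \cos{\left(2 x \right)}
This must equal f(x, t) = 12 \cos{\left(2 x \right)} identically.
Matching coefficients of the independent functions:
  [\cos{\left(2 x \right)}]:  - 12 A = 12
Solving: A = -1.
Check against the point condition:
  u(0, 0) = -1  ⟹  A = -1  ✓
Hence u(x, t) = - \cos{\left(2 x \right)}.

Answer: u(x, t) = - \cos{\left(2 x \right)}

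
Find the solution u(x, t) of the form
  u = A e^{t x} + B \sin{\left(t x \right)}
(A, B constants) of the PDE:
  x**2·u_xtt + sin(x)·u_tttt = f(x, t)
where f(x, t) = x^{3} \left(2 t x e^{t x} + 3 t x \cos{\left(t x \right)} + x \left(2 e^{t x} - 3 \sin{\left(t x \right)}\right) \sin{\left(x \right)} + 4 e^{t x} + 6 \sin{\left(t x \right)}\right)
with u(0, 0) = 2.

Substitute the ansatz u = A e^{t x} + B \sin{\left(t x \right)} into the left-hand side.
Derivatives of the ansatz:
  u_xtt = A t x^{2} e^{t x} + 2 A x e^{t x} - B t x^{2} \cos{\left(t x \right)} - 2 B x \sin{\left(t x \right)}
  u_tttt = A x^{4} e^{t x} + B x^{4} \sin{\left(t x \right)}
Term by term:
  x**2·u_xtt = A t x^{4} e^{t x} + 2 A x^{3} e^{t x} - B t x^{4} \cos{\left(t x \right)} - 2 B x^{3} \sin{\left(t x \right)}
  sin(x)·u_tttt = A x^{4} e^{t x} \sin{\left(x \right)} + B x^{4} \sin{\left(x \right)} \sin{\left(t x \right)}
So the left-hand side equals
  A t x^{4} e^{t x} + A x^{4} e^{t x} \sin{\left(x \right)} + 2 A x^{3} e^{t x} - B t x^{4} \cos{\left(t x \right)} + B x^{4} \sin{\left(x \right)} \sin{\left(t x \right)} - 2 B x^{3} \sin{\left(t x \right)}
This must equal f(x, t) identically; expanded, f = 2 t x^{4} e^{t x} + 3 t x^{4} \cos{\left(t x \right)} + 2 x^{4} e^{t x} \sin{\left(x \right)} - 3 x^{4} \sin{\left(x \right)} \sin{\left(t x \right)} + 4 x^{3} e^{t x} + 6 x^{3} \sin{\left(t x \right)}.
Matching coefficients of the independent functions:
  [x^{3} e^{t x}]:  2 A = 4
  [x^{3} \sin{\left(t x \right)}]:  - 2 B = 6
  [t x^{4} e^{t x}, x^{4} e^{t x} \sin{\left(x \right)}]:  A = 2
  [t x^{4} \cos{\left(t x \right)}]:  - B = 3
  [x^{4} \sin{\left(x \right)} \sin{\left(t x \right)}]:  B = -3
Solving: A = 2, B = -3.
Check against the point condition:
  u(0, 0) = 2  ⟹  A = 2  ✓
Hence u(x, t) = 2 e^{t x} - 3 \sin{\left(t x \right)}.

Answer: u(x, t) = 2 e^{t x} - 3 \sin{\left(t x \right)}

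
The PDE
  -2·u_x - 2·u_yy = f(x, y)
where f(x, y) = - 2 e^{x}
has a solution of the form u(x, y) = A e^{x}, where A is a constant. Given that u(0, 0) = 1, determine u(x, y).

Substitute the ansatz u = A e^{x} into the left-hand side.
Derivatives of the ansatz:
  u_x = A e^{x}
  u_yy = 0
Term by term:
  -2·u_x = - 2 A e^{x}
  -2·u_yy = 0
So the left-hand side equals
  - 2 A e^{x}
This must equal f(x, y) = - 2 e^{x} identically.
Matching coefficients of the independent functions:
  [e^{x}]:  - 2 A = -2
Solving: A = 1.
Check against the point condition:
  u(0, 0) = 1  ⟹  A = 1  ✓
Hence u(x, y) = e^{x}.

Answer: u(x, y) = e^{x}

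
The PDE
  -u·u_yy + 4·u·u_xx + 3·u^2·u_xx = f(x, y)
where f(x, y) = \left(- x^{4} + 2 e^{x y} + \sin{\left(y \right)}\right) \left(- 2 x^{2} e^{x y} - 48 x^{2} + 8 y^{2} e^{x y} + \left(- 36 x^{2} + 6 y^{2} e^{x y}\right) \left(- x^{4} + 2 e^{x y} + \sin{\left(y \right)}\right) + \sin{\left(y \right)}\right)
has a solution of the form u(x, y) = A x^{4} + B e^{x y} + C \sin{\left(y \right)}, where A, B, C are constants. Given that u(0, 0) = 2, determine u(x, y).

Substitute the ansatz u = A x^{4} + B e^{x y} + C \sin{\left(y \right)} into the left-hand side.
Derivatives of the ansatz:
  u_yy = B x^{2} e^{x y} - C \sin{\left(y \right)}
  u_xx = 12 A x^{2} + B y^{2} e^{x y}
Term by term:
  -u·u_yy = - A B x^{6} e^{x y} + A C x^{4} \sin{\left(y \right)} - B^{2} x^{2} e^{2 x y} - B C x^{2} e^{x y} \sin{\left(y \right)} + B C e^{x y} \sin{\left(y \right)} + C^{2} \sin^{2}{\left(y \right)}
  4·u·u_xx = 48 A^{2} x^{6} + 4 A B x^{4} y^{2} e^{x y} + 48 A B x^{2} e^{x y} + 48 A C x^{2} \sin{\left(y \right)} + 4 B^{2} y^{2} e^{2 x y} + 4 B C y^{2} e^{x y} \sin{\left(y \right)}
  3·u^2·u_xx = 36 A^{3} x^{10} + 3 A^{2} B x^{8} y^{2} e^{x y} + 72 A^{2} B x^{6} e^{x y} + 72 A^{2} C x^{6} \sin{\left(y \right)} + 6 A B^{2} x^{4} y^{2} e^{2 x y} + 36 A B^{2} x^{2} e^{2 x y} + 6 A B C x^{4} y^{2} e^{x y} \sin{\left(y \right)} + 72 A B C x^{2} e^{x y} \sin{\left(y \right)} + 36 A C^{2} x^{2} \sin^{2}{\left(y \right)} + 3 B^{3} y^{2} e^{3 x y} + 6 B^{2} C y^{2} e^{2 x y} \sin{\left(y \right)} + 3 B C^{2} y^{2} e^{x y} \sin^{2}{\left(y \right)}
So the left-hand side equals
  36 A^{3} x^{10} + 3 A^{2} B x^{8} y^{2} e^{x y} + 72 A^{2} B x^{6} e^{x y} + 72 A^{2} C x^{6} \sin{\left(y \right)} + 48 A^{2} x^{6} + 6 A B^{2} x^{4} y^{2} e^{2 x y} + 36 A B^{2} x^{2} e^{2 x y} + 6 A B C x^{4} y^{2} e^{x y} \sin{\left(y \right)} + 72 A B C x^{2} e^{x y} \sin{\left(y \right)} - A B x^{6} e^{x y} + 4 A B x^{4} y^{2} e^{x y} + 48 A B x^{2} e^{x y} + 36 A C^{2} x^{2} \sin^{2}{\left(y \right)} + A C x^{4} \sin{\left(y \right)} + 48 A C x^{2} \sin{\left(y \right)} + 3 B^{3} y^{2} e^{3 x y} + 6 B^{2} C y^{2} e^{2 x y} \sin{\left(y \right)} - B^{2} x^{2} e^{2 x y} + 4 B^{2} y^{2} e^{2 x y} + 3 B C^{2} y^{2} e^{x y} \sin^{2}{\left(y \right)} - B C x^{2} e^{x y} \sin{\left(y \right)} + 4 B C y^{2} e^{x y} \sin{\left(y \right)} + B C e^{x y} \sin{\left(y \right)} + C^{2} \sin^{2}{\left(y \right)}
This must equal f(x, y) identically; expanded, f = - 36 x^{10} + 6 x^{8} y^{2} e^{x y} + 146 x^{6} e^{x y} + 72 x^{6} \sin{\left(y \right)} + 48 x^{6} - 24 x^{4} y^{2} e^{2 x y} - 12 x^{4} y^{2} e^{x y} \sin{\left(y \right)} - 8 x^{4} y^{2} e^{x y} - x^{4} \sin{\left(y \right)} - 148 x^{2} e^{2 x y} - 146 x^{2} e^{x y} \sin{\left(y \right)} - 96 x^{2} e^{x y} - 36 x^{2} \sin^{2}{\left(y \right)} - 48 x^{2} \sin{\left(y \right)} + 24 y^{2} e^{3 x y} + 24 y^{2} e^{2 x y} \sin{\left(y \right)} + 16 y^{2} e^{2 x y} + 6 y^{2} e^{x y} \sin^{2}{\left(y \right)} + 8 y^{2} e^{x y} \sin{\left(y \right)} + 2 e^{x y} \sin{\left(y \right)} + \sin^{2}{\left(y \right)}.
Matching coefficients of the independent functions:
(each divided by its leading coefficient; functions giving the same equation are listed together)
  [x^{6}]:  A^{2} - 1 = 0
  [x^{10}]:  A^{3} + 1 = 0
  [x^{2} e^{x y}, x^{4} y^{2} e^{x y}]:  A B + 2 = 0
  [x^{2} e^{2 x y}]:  A B^{2} - \frac{B^{2}}{36} + \frac{37}{9} = 0
  [x^{2} \sin{\left(y \right)}, x^{4} \sin{\left(y \right)}]:  A C + 1 = 0
  [x^{2} \sin^{2}{\left(y \right)}]:  A C^{2} + 1 = 0
  [x^{6} e^{x y}]:  A^{2} B - \frac{A B}{72} - \frac{73}{36} = 0
  [x^{6} \sin{\left(y \right)}]:  A^{2} C - 1 = 0
  [y^{2} e^{2 x y}]:  B^{2} - 4 = 0
  [y^{2} e^{3 x y}]:  B^{3} - 8 = 0
  [e^{x y} \sin{\left(y \right)}, y^{2} e^{x y} \sin{\left(y \right)}]:  B C - 2 = 0
  [x^{2} e^{x y} \sin{\left(y \right)}]:  A B C - \frac{B C}{72} + \frac{73}{36} = 0
  [x^{4} y^{2} e^{2 x y}]:  A B^{2} + 4 = 0
  [x^{8} y^{2} e^{x y}]:  A^{2} B - 2 = 0
  [y^{2} e^{x y} \sin^{2}{\left(y \right)}]:  B C^{2} - 2 = 0
  [y^{2} e^{2 x y} \sin{\left(y \right)}]:  B^{2} C - 4 = 0
  [x^{4} y^{2} e^{x y} \sin{\left(y \right)}]:  A B C + 2 = 0
  [\sin^{2}{\left(y \right)}]:  C^{2} - 1 = 0
Solving: A = -1, B = 2, C = 1.
Check against the point condition:
  u(0, 0) = 2  ⟹  B = 2  ✓
Hence u(x, y) = - x^{4} + 2 e^{x y} + \sin{\left(y \right)}.

Answer: u(x, y) = - x^{4} + 2 e^{x y} + \sin{\left(y \right)}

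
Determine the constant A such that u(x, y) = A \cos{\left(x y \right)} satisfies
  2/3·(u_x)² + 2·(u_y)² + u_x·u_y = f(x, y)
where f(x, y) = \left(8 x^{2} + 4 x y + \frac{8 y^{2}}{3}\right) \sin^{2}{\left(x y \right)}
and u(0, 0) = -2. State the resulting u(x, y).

Substitute the ansatz u = A \cos{\left(x y \right)} into the left-hand side.
Derivatives of the ansatz:
  u_x = - A y \sin{\left(x y \right)}
  u_y = - A x \sin{\left(x y \right)}
Term by term:
  2/3·(u_x)² = \frac{2 A^{2} y^{2} \sin^{2}{\left(x y \right)}}{3}
  2·(u_y)² = 2 A^{2} x^{2} \sin^{2}{\left(x y \right)}
  u_x·u_y = A^{2} x y \sin^{2}{\left(x y \right)}
So the left-hand side equals
  2 A^{2} x^{2} \sin^{2}{\left(x y \right)} + A^{2} x y \sin^{2}{\left(x y \right)} + \frac{2 A^{2} y^{2} \sin^{2}{\left(x y \right)}}{3}
This must equal f(x, y) identically; expanded, f = 8 x^{2} \sin^{2}{\left(x y \right)} + 4 x y \sin^{2}{\left(x y \right)} + \frac{8 y^{2} \sin^{2}{\left(x y \right)}}{3}.
Matching coefficients of the independent functions:
  [x^{2} \sin^{2}{\left(x y \right)}]:  2 A^{2} = 8
  [y^{2} \sin^{2}{\left(x y \right)}]:  \frac{2 A^{2}}{3} = \frac{8}{3}
  [x y \sin^{2}{\left(x y \right)}]:  A^{2} = 4
These equations allow (A) = (-2) or (2).
Impose the point condition(s):
  u(0, 0) = -2  ⟹  A = -2
Only A = -2 satisfies everything.
Hence u(x, y) = - 2 \cos{\left(x y \right)}.

Answer: u(x, y) = - 2 \cos{\left(x y \right)}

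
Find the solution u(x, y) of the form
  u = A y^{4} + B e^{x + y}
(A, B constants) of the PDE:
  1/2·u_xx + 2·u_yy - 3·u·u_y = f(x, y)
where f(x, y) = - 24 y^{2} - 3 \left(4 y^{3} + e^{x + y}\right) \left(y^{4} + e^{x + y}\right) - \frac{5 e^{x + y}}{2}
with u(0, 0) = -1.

Substitute the ansatz u = A y^{4} + B e^{x + y} into the left-hand side.
Derivatives of the ansatz:
  u_xx = B e^{x} e^{y}
  u_yy = 12 A y^{2} + B e^{x} e^{y}
  u_y = 4 A y^{3} + B e^{x} e^{y}
Term by term:
  1/2·u_xx = \frac{B e^{x} e^{y}}{2}
  2·u_yy = 24 A y^{2} + 2 B e^{x} e^{y}
  -3·u·u_y = - 12 A^{2} y^{7} - 3 A B y^{4} e^{x} e^{y} - 12 A B y^{3} e^{x} e^{y} - 3 B^{2} e^{2 x} e^{2 y}
So the left-hand side equals
  - 12 A^{2} y^{7} - 3 A B y^{4} e^{x} e^{y} - 12 A B y^{3} e^{x} e^{y} + 24 A y^{2} - 3 B^{2} e^{2 x} e^{2 y} + \frac{5 B e^{x} e^{y}}{2}
This must equal f(x, y) identically; expanded, f = - 12 y^{7} - 3 y^{4} e^{x} e^{y} - 12 y^{3} e^{x} e^{y} - 24 y^{2} - 3 e^{2 x} e^{2 y} - \frac{5 e^{x} e^{y}}{2}.
Matching coefficients of the independent functions:
  [y^{2}]:  24 A = -24
  [y^{7}]:  - 12 A^{2} = -12
  [e^{x} e^{y}]:  \frac{5 B}{2} = - \frac{5}{2}
  [e^{2 x} e^{2 y}]:  - 3 B^{2} = -3
  [y^{3} e^{x} e^{y}]:  - 12 A B = -12
  [y^{4} e^{x} e^{y}]:  - 3 A B = -3
Solving: A = -1, B = -1.
Check against the point condition:
  u(0, 0) = -1  ⟹  B = -1  ✓
Hence u(x, y) = - y^{4} - e^{x + y}.

Answer: u(x, y) = - y^{4} - e^{x + y}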